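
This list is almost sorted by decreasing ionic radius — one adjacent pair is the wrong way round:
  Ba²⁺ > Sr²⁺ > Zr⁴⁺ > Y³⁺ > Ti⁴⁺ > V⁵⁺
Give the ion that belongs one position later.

Scanning neighbour by neighbour, only Zr⁴⁺/Y³⁺ violates a trend: they are isoelectronic (36 e⁻) and Zr has more protons than Y (40 vs 39), making Zr⁴⁺ smaller. That makes Zr⁴⁺ the one sitting a position early relative to where it belongs.

Zr⁴⁺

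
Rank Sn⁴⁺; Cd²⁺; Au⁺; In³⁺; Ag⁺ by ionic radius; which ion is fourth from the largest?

In³⁺

Electron counts and nuclear charges: Sn⁴⁺ has 46 e⁻ (Z=50), In³⁺ has 46 e⁻ (Z=49), Cd²⁺ has 46 e⁻ (Z=48), Ag⁺ has 46 e⁻ (Z=47), Au⁺ has 78 e⁻ (Z=79). Sn⁴⁺ < In³⁺ (both 46 e⁻, Z=50>49); In³⁺ < Cd²⁺ (both 46 e⁻, Z=49>48); Cd²⁺ < Ag⁺ (both 46 e⁻, Z=48>47); Ag⁺ < Au⁺ (same group, 1 shell fewer).
So the order is Sn⁴⁺ < In³⁺ < Cd²⁺ < Ag⁺ < Au⁺; the 4th-largest ion is In³⁺.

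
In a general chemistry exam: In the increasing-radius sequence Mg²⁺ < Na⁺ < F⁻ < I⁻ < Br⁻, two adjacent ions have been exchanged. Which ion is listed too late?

Br⁻

Compare adjacent ions: Br⁻ and I⁻ are in one column with the same charge; the lighter period-4 ion has one fewer shell and is smaller — yet in this increasing list I⁻ sits before Br⁻. Nothing else is reversed, so Br⁻ should move one place to the left.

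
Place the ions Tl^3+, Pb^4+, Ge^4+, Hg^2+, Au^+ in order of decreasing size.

Au^+ > Hg^2+ > Tl^3+ > Pb^4+ > Ge^4+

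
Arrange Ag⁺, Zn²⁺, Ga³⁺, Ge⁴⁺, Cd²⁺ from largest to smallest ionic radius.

Tabulating Z and e⁻: Ge⁴⁺: 28 e⁻, Z=32, Ga³⁺: 28 e⁻, Z=31, Zn²⁺: 28 e⁻, Z=30, Cd²⁺: 46 e⁻, Z=48, Ag⁺: 46 e⁻, Z=47. Ge⁴⁺ < Ga³⁺ (both 28 e⁻, Z=32>31); Ga³⁺ < Zn²⁺ (isoelectronic, higher Z=31 is smaller); Zn²⁺ < Cd²⁺ (same group, period 4 vs 5); Cd²⁺ < Ag⁺ (isoelectronic, higher Z=48 is smaller).

Ag⁺ > Cd²⁺ > Zn²⁺ > Ga³⁺ > Ge⁴⁺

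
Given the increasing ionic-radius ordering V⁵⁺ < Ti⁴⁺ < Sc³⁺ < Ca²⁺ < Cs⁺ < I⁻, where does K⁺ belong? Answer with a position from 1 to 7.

V⁵⁺: 18 e⁻, Z=23, Ti⁴⁺: 18 e⁻, Z=22, Sc³⁺: 18 e⁻, Z=21, Ca²⁺: 18 e⁻, Z=20, K⁺: 18 e⁻, Z=19, Cs⁺: 54 e⁻, Z=55, I⁻: 54 e⁻, Z=53. V⁵⁺ < Ti⁴⁺ (isoelectronic, higher Z=23 is smaller); Ti⁴⁺ < Sc³⁺ (both 18 e⁻, Z=22>21); Sc³⁺ < Ca²⁺ (both 18 e⁻, Z=21>20); Ca²⁺ < K⁺ (both 18 e⁻, Z=20>19); K⁺ < Cs⁺ (same group, period 4 vs 6); Cs⁺ < I⁻ (both 54 e⁻, Z=55>53).
The complete sequence is V⁵⁺ < Ti⁴⁺ < Sc³⁺ < Ca²⁺ < K⁺ < Cs⁺ < I⁻. K⁺ sits at position 5.

5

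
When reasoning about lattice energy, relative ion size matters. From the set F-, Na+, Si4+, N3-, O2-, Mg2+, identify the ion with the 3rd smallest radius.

Na+

All of these have 10 electrons (isoelectronic). With the same electron cloud, the ion with the most protons pulls it in tightest. Nuclear charges: Si4+ (Z=14), Mg2+ (Z=12), Na+ (Z=11), F- (Z=9), O2- (Z=8), N3- (Z=7). Highest Z is smallest.
So the order is Si4+ < Mg2+ < Na+ < F- < O2- < N3-; the 3rd-smallest ion is Na+.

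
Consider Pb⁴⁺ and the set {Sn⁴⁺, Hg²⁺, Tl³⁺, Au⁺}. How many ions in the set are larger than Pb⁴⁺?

3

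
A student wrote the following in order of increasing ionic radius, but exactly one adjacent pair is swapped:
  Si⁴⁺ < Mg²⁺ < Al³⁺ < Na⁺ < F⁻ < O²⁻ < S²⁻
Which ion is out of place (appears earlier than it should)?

Mg²⁺

The pair Mg²⁺, Al³⁺ is the wrong way round — both have 10 electrons but Z(Al)=13 > Z(Mg)=12, so Al³⁺ should be the smaller of the two. All other adjacent pairs agree with periodic trends, so Mg²⁺ is the misplaced ion.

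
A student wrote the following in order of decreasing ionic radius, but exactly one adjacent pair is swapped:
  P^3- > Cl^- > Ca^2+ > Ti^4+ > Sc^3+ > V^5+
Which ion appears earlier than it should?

Ti^4+

Check each adjacent pair. Ti^4+ and Sc^3+ are reversed: Ti^4+ and Sc^3+ share 18 electrons; the higher nuclear charge on Ti (Z=22) contracts it more, so Ti^4+ < Sc^3+. No other neighbouring pair contradicts the periodic trends, so Ti^4+ is the ion listed too early.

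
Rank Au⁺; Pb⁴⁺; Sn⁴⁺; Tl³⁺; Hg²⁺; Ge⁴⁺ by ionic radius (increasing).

First list Z and electron count for each: Ge⁴⁺: 28 e⁻, Z=32, Sn⁴⁺: 46 e⁻, Z=50, Pb⁴⁺: 78 e⁻, Z=82, Tl³⁺: 78 e⁻, Z=81, Hg²⁺: 78 e⁻, Z=80, Au⁺: 78 e⁻, Z=79. Ge⁴⁺ < Sn⁴⁺ (same group, period 4 vs 5); Sn⁴⁺ < Pb⁴⁺ (same group, 1 shell fewer); Pb⁴⁺ < Tl³⁺ (isoelectronic, higher Z=82 is smaller); Tl³⁺ < Hg²⁺ (isoelectronic, higher Z=81 is smaller); Hg²⁺ < Au⁺ (both 78 e⁻, Z=80>79).

Ge⁴⁺ < Sn⁴⁺ < Pb⁴⁺ < Tl³⁺ < Hg²⁺ < Au⁺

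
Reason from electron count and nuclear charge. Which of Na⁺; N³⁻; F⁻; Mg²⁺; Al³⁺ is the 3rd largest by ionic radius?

Na⁺

Isoelectronic series (10 e⁻ each). Size is set by nuclear charge: more protons means a smaller ion. Al³⁺ (Z=13), Mg²⁺ (Z=12), Na⁺ (Z=11), F⁻ (Z=9), N³⁻ (Z=7).
That gives Al³⁺ < Mg²⁺ < Na⁺ < F⁻ < N³⁻. From the largest end, number 3 is Na⁺.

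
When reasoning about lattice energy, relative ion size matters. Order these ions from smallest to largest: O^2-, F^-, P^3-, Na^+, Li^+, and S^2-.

Li^+: 2 e⁻, Z=3, Na^+: 10 e⁻, Z=11, F^-: 10 e⁻, Z=9, O^2-: 10 e⁻, Z=8, S^2-: 18 e⁻, Z=16, P^3-: 18 e⁻, Z=15. Li^+ < Na^+ (same group, 1 shell fewer); Na^+ < F^- (isoelectronic, higher Z=11 is smaller); F^- < O^2- (both 10 e⁻, Z=9>8); O^2- < S^2- (same group, period 2 vs 3); S^2- < P^3- (isoelectronic, higher Z=16 is smaller).

Li^+ < Na^+ < F^- < O^2- < S^2- < P^3-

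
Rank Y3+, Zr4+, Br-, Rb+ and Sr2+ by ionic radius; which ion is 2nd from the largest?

Each ion has 36 electrons. The ranking follows nuclear charge in reverse — greater Z gives a smaller radius. Zr4+ (Z=40), Y3+ (Z=39), Sr2+ (Z=38), Rb+ (Z=37), Br- (Z=35).
Ordering: Zr4+ < Y3+ < Sr2+ < Rb+ < Br-. The 2nd largest is Rb+.

Rb+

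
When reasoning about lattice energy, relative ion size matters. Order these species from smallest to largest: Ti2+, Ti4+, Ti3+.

Ti4+ < Ti3+ < Ti2+

These are all Ti ions. Removing more electrons (higher positive charge) pulls the remaining electrons in closer, so Ti4+ is smallest and Ti2+ is largest.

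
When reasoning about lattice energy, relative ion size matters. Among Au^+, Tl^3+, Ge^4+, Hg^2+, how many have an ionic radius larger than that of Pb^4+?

First list Z and electron count for each: Ge^4+ has 28 e⁻ (Z=32), Pb^4+ has 78 e⁻ (Z=82), Tl^3+ has 78 e⁻ (Z=81), Hg^2+ has 78 e⁻ (Z=80), Au^+ has 78 e⁻ (Z=79). Ge^4+ < Pb^4+ (same group, 2 shells fewer); Pb^4+ < Tl^3+ (isoelectronic, higher Z=82 is smaller); Tl^3+ < Hg^2+ (both 78 e⁻, Z=81>80); Hg^2+ < Au^+ (isoelectronic, higher Z=80 is smaller).
Ordering all of them (including Pb^4+) by radius gives Ge^4+ < Pb^4+ < Tl^3+ < Hg^2+ < Au^+. So 3 are larger.

3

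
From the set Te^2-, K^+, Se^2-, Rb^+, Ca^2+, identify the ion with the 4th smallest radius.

First list Z and electron count for each: Ca^2+ has 18 e⁻ (Z=20), K^+ has 18 e⁻ (Z=19), Rb^+ has 36 e⁻ (Z=37), Se^2- has 36 e⁻ (Z=34), Te^2- has 54 e⁻ (Z=52). Ca^2+ < K^+ (isoelectronic, higher Z=20 is smaller); K^+ < Rb^+ (same group, period 4 vs 5); Rb^+ < Se^2- (isoelectronic, higher Z=37 is smaller); Se^2- < Te^2- (same group, 1 shell fewer).
Ordering: Ca^2+ < K^+ < Rb^+ < Se^2- < Te^2-. The 4th smallest is Se^2-.

Se^2-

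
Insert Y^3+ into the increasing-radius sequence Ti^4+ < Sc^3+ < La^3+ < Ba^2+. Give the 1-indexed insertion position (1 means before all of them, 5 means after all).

First list Z and electron count for each: Ti^4+: 18 e⁻, Z=22, Sc^3+: 18 e⁻, Z=21, Y^3+: 36 e⁻, Z=39, La^3+: 54 e⁻, Z=57, Ba^2+: 54 e⁻, Z=56. Ti^4+ < Sc^3+ (isoelectronic, higher Z=22 is smaller); Sc^3+ < Y^3+ (same group, 1 shell fewer); Y^3+ < La^3+ (same group, 1 shell fewer); La^3+ < Ba^2+ (isoelectronic, higher Z=57 is smaller).
With Y^3+ included the full order is Ti^4+ < Sc^3+ < Y^3+ < La^3+ < Ba^2+, so it takes position 3.

3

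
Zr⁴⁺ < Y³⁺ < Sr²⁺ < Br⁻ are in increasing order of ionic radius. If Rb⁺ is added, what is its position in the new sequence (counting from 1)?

These species are isoelectronic with 36 electrons. The only difference is the number of protons: Zr⁴⁺ (Z=40), Y³⁺ (Z=39), Sr²⁺ (Z=38), Rb⁺ (Z=37), Br⁻ (Z=35). The strongest nuclear pull (Zr⁴⁺) gives the smallest ion.
With Rb⁺ included the full order is Zr⁴⁺ < Y³⁺ < Sr²⁺ < Rb⁺ < Br⁻, so it takes position 4.

4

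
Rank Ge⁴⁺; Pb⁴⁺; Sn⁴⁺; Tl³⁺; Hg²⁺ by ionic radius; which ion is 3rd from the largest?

Pb⁴⁺

Ge⁴⁺ has 28 e⁻ (Z=32), Sn⁴⁺ has 46 e⁻ (Z=50), Pb⁴⁺ has 78 e⁻ (Z=82), Tl³⁺ has 78 e⁻ (Z=81), Hg²⁺ has 78 e⁻ (Z=80). Ge⁴⁺ < Sn⁴⁺ (same group, 1 shell fewer); Sn⁴⁺ < Pb⁴⁺ (same group, 1 shell fewer); Pb⁴⁺ < Tl³⁺ (both 78 e⁻, Z=82>81); Tl³⁺ < Hg²⁺ (isoelectronic, higher Z=81 is smaller).
That gives Ge⁴⁺ < Sn⁴⁺ < Pb⁴⁺ < Tl³⁺ < Hg²⁺. From the largest end, number 3 is Pb⁴⁺.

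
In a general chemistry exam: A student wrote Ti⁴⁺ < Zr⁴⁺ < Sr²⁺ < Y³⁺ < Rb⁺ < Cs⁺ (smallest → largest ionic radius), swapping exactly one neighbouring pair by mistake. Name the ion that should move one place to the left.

Y³⁺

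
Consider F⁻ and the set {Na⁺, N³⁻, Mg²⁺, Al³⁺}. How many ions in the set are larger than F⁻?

Isoelectronic series (10 e⁻ each). Size is set by nuclear charge: more protons means a smaller ion. Al³⁺ (Z=13), Mg²⁺ (Z=12), Na⁺ (Z=11), F⁻ (Z=9), N³⁻ (Z=7).
Relative to F⁻, the ions that are larger are N³⁻. Count: 1.

1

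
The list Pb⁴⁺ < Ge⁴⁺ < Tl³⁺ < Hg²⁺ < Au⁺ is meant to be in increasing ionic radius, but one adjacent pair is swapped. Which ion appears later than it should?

The pair Pb⁴⁺, Ge⁴⁺ is the wrong way round — both in group 14 with the same charge; Ge⁴⁺ (period 4) has the smaller radius. All other adjacent pairs agree with periodic trends, so Ge⁴⁺ is the misplaced ion.

Ge⁴⁺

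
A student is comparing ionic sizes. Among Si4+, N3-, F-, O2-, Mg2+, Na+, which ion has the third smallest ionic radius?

Na+

Each ion has 10 electrons. The ranking follows nuclear charge in reverse — greater Z gives a smaller radius. Si4+ (Z=14), Mg2+ (Z=12), Na+ (Z=11), F- (Z=9), O2- (Z=8), N3- (Z=7).
Full ascending order: Si4+ < Mg2+ < Na+ < F- < O2- < N3-. Counting from the smallest, position 3 is Na+.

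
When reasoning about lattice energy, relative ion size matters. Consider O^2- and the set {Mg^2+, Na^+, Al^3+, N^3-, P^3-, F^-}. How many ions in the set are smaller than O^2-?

First list Z and electron count for each: Al^3+ (Z=13, 10 e⁻), Mg^2+ (Z=12, 10 e⁻), Na^+ (Z=11, 10 e⁻), F^- (Z=9, 10 e⁻), O^2- (Z=8, 10 e⁻), N^3- (Z=7, 10 e⁻), P^3- (Z=15, 18 e⁻). Al^3+ < Mg^2+ (both 10 e⁻, Z=13>12); Mg^2+ < Na^+ (both 10 e⁻, Z=12>11); Na^+ < F^- (both 10 e⁻, Z=11>9); F^- < O^2- (both 10 e⁻, Z=9>8); O^2- < N^3- (isoelectronic, higher Z=8 is smaller); N^3- < P^3- (same group, 1 shell fewer).
Placing each against O^2-: smaller — Al^3+, Mg^2+, Na^+, F^-; larger — N^3-, P^3-. So 4 are smaller.

4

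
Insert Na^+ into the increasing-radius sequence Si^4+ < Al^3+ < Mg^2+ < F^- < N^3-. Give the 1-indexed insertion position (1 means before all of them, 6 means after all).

4

These species are isoelectronic with 10 electrons. The only difference is the number of protons: Si^4+ (Z=14), Al^3+ (Z=13), Mg^2+ (Z=12), Na^+ (Z=11), F^- (Z=9), N^3- (Z=7). The strongest nuclear pull (Si^4+) gives the smallest ion.
With Na^+ included the full order is Si^4+ < Al^3+ < Mg^2+ < Na^+ < F^- < N^3-, so it takes position 4.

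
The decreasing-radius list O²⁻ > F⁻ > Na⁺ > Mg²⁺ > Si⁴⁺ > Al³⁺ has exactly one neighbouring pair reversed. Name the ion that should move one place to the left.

Compare adjacent ions: both have 10 electrons but Z(Si)=14 > Z(Al)=13, so Si⁴⁺ should be the smaller of the two — yet in this decreasing list Si⁴⁺ sits before Al³⁺. Nothing else is reversed, so Al³⁺ should move one place to the left.

Al³⁺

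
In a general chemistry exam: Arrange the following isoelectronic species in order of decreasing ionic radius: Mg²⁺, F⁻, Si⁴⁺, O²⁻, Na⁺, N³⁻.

N³⁻ > O²⁻ > F⁻ > Na⁺ > Mg²⁺ > Si⁴⁺

Isoelectronic series (10 e⁻ each). Size is set by nuclear charge: more protons means a smaller ion. Si⁴⁺ (Z=14), Mg²⁺ (Z=12), Na⁺ (Z=11), F⁻ (Z=9), O²⁻ (Z=8), N³⁻ (Z=7).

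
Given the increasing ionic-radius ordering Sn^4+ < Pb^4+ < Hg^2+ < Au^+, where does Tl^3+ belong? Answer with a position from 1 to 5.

Electron counts and nuclear charges: Sn^4+: 46 e⁻, Z=50, Pb^4+: 78 e⁻, Z=82, Tl^3+: 78 e⁻, Z=81, Hg^2+: 78 e⁻, Z=80, Au^+: 78 e⁻, Z=79. Sn^4+ < Pb^4+ (same group, period 5 vs 6); Pb^4+ < Tl^3+ (isoelectronic, higher Z=82 is smaller); Tl^3+ < Hg^2+ (both 78 e⁻, Z=81>80); Hg^2+ < Au^+ (both 78 e⁻, Z=80>79).
With Tl^3+ included the full order is Sn^4+ < Pb^4+ < Tl^3+ < Hg^2+ < Au^+, so it takes position 3.

3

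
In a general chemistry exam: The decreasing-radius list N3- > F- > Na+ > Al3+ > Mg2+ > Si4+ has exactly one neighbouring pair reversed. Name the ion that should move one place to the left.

Compare adjacent ions: Al3+ and Mg2+ share 10 electrons; the higher nuclear charge on Al (Z=13) contracts it more, so Al3+ < Mg2+ — yet in this decreasing list Al3+ sits before Mg2+. Nothing else is reversed, so Mg2+ should move one place to the left.

Mg2+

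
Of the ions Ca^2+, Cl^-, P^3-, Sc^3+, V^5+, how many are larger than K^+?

Each ion has 18 electrons. The ranking follows nuclear charge in reverse — greater Z gives a smaller radius. V^5+ (Z=23), Sc^3+ (Z=21), Ca^2+ (Z=20), K^+ (Z=19), Cl^- (Z=17), P^3- (Z=15).
Ordering all of them (including K^+) by radius gives V^5+ < Sc^3+ < Ca^2+ < K^+ < Cl^- < P^3-. That's 2.

2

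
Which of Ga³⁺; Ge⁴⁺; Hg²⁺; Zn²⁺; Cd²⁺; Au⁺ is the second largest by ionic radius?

Electron counts and nuclear charges: Ge⁴⁺ has 28 e⁻ (Z=32), Ga³⁺ has 28 e⁻ (Z=31), Zn²⁺ has 28 e⁻ (Z=30), Cd²⁺ has 46 e⁻ (Z=48), Hg²⁺ has 78 e⁻ (Z=80), Au⁺ has 78 e⁻ (Z=79). Ge⁴⁺ < Ga³⁺ (both 28 e⁻, Z=32>31); Ga³⁺ < Zn²⁺ (both 28 e⁻, Z=31>30); Zn²⁺ < Cd²⁺ (same group, 1 shell fewer); Cd²⁺ < Hg²⁺ (same group, 1 shell fewer); Hg²⁺ < Au⁺ (both 78 e⁻, Z=80>79).
So the order is Ge⁴⁺ < Ga³⁺ < Zn²⁺ < Cd²⁺ < Hg²⁺ < Au⁺; the 2nd-largest ion is Hg²⁺.

Hg²⁺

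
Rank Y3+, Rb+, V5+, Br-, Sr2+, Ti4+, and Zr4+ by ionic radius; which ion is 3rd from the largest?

Sr2+

Work out protons and electrons: V5+ has 18 e⁻ (Z=23), Ti4+ has 18 e⁻ (Z=22), Zr4+ has 36 e⁻ (Z=40), Y3+ has 36 e⁻ (Z=39), Sr2+ has 36 e⁻ (Z=38), Rb+ has 36 e⁻ (Z=37), Br- has 36 e⁻ (Z=35). V5+ < Ti4+ (isoelectronic, higher Z=23 is smaller); Ti4+ < Zr4+ (same group, 1 shell fewer); Zr4+ < Y3+ (isoelectronic, higher Z=40 is smaller); Y3+ < Sr2+ (isoelectronic, higher Z=39 is smaller); Sr2+ < Rb+ (isoelectronic, higher Z=38 is smaller); Rb+ < Br- (both 36 e⁻, Z=37>35).
That gives V5+ < Ti4+ < Zr4+ < Y3+ < Sr2+ < Rb+ < Br-. From the largest end, number 3 is Sr2+.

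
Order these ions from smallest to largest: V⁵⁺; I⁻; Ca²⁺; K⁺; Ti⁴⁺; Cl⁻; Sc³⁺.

V⁵⁺ < Ti⁴⁺ < Sc³⁺ < Ca²⁺ < K⁺ < Cl⁻ < I⁻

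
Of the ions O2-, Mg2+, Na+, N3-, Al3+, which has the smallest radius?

Each ion has 10 electrons. The ranking follows nuclear charge in reverse — greater Z gives a smaller radius. Al3+ (Z=13), Mg2+ (Z=12), Na+ (Z=11), O2- (Z=8), N3- (Z=7).

Al3+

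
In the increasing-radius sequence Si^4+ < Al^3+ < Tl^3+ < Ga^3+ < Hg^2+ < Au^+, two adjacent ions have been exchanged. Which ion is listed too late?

Scanning neighbour by neighbour, only Tl^3+/Ga^3+ violates a trend: Ga^3+ and Tl^3+ are in one column with the same charge; the lighter period-4 ion has 2 fewer shells and is smaller. That makes Ga^3+ the one sitting a position late relative to where it belongs.

Ga^3+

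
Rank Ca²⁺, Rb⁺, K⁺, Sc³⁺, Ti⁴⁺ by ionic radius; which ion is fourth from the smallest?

First list Z and electron count for each: Ti⁴⁺ (Z=22, 18 e⁻), Sc³⁺ (Z=21, 18 e⁻), Ca²⁺ (Z=20, 18 e⁻), K⁺ (Z=19, 18 e⁻), Rb⁺ (Z=37, 36 e⁻). Ti⁴⁺ < Sc³⁺ (both 18 e⁻, Z=22>21); Sc³⁺ < Ca²⁺ (both 18 e⁻, Z=21>20); Ca²⁺ < K⁺ (isoelectronic, higher Z=20 is smaller); K⁺ < Rb⁺ (same group, period 4 vs 5).
That gives Ti⁴⁺ < Sc³⁺ < Ca²⁺ < K⁺ < Rb⁺. From the smallest end, number 4 is K⁺.

K⁺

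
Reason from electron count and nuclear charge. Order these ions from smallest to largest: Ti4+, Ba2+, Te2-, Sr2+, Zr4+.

Ti4+ < Zr4+ < Sr2+ < Ba2+ < Te2-

First list Z and electron count for each: Ti4+: 18 e⁻, Z=22, Zr4+: 36 e⁻, Z=40, Sr2+: 36 e⁻, Z=38, Ba2+: 54 e⁻, Z=56, Te2-: 54 e⁻, Z=52. Ti4+ < Zr4+ (same group, period 4 vs 5); Zr4+ < Sr2+ (both 36 e⁻, Z=40>38); Sr2+ < Ba2+ (same group, period 5 vs 6); Ba2+ < Te2- (isoelectronic, higher Z=56 is smaller).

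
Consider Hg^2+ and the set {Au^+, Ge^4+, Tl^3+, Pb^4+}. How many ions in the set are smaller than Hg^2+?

3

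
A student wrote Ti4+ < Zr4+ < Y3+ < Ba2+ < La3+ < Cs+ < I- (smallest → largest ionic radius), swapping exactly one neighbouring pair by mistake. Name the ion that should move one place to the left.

Scanning neighbour by neighbour, only Ba2+/La3+ violates a trend: La3+ and Ba2+ share 54 electrons; the higher nuclear charge on La (Z=57) contracts it more, so La3+ < Ba2+. That makes La3+ the one sitting a position late relative to where it belongs.

La3+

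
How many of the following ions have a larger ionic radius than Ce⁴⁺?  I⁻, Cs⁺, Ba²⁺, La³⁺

4

All of these have 54 electrons (isoelectronic). With the same electron cloud, the ion with the most protons pulls it in tightest. Nuclear charges: Ce⁴⁺ (Z=58), La³⁺ (Z=57), Ba²⁺ (Z=56), Cs⁺ (Z=55), I⁻ (Z=53). Highest Z is smallest.
Placing each against Ce⁴⁺: smaller — none; larger — La³⁺, Ba²⁺, Cs⁺, I⁻. So 4 are larger.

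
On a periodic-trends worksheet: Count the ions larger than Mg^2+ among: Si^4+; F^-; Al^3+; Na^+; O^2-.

3

Isoelectronic series (10 e⁻ each). Size is set by nuclear charge: more protons means a smaller ion. Si^4+ (Z=14), Al^3+ (Z=13), Mg^2+ (Z=12), Na^+ (Z=11), F^- (Z=9), O^2- (Z=8).
Overall: Si^4+ < Al^3+ < Mg^2+ < Na^+ < F^- < O^2-. Mg^2+ has 2 below it and 3 above. Count: 3.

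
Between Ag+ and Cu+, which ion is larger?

Ag+

All are in the same group with charge +1. Radius grows down the group as n (the outermost shell) increases.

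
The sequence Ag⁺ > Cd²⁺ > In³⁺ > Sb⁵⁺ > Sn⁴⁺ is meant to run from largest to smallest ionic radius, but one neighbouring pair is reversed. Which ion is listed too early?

Sb⁵⁺

Check each adjacent pair. Sb⁵⁺ and Sn⁴⁺ are reversed: they are isoelectronic (46 e⁻) and Sb has more protons than Sn (51 vs 50), making Sb⁵⁺ smaller. No other neighbouring pair contradicts the periodic trends, so Sb⁵⁺ is the ion listed too early.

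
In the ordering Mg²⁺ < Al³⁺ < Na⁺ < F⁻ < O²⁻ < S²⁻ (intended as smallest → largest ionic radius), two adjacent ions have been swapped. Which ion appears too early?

The pair Mg²⁺, Al³⁺ is the wrong way round — Al³⁺ and Mg²⁺ share 10 electrons; the higher nuclear charge on Al (Z=13) contracts it more, so Al³⁺ < Mg²⁺. All other adjacent pairs agree with periodic trends, so Mg²⁺ is the misplaced ion.

Mg²⁺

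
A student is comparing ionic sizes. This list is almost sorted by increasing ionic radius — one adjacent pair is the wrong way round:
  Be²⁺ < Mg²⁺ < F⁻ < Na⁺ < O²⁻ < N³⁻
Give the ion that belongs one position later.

F⁻

Check each adjacent pair. F⁻ and Na⁺ are reversed: both have 10 electrons but Z(Na)=11 > Z(F)=9, so Na⁺ should be the smaller of the two. No other neighbouring pair contradicts the periodic trends, so F⁻ is the ion listed too early.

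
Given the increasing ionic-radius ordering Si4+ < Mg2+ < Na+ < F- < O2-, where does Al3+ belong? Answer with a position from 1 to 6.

2

All of these have 10 electrons (isoelectronic). With the same electron cloud, the ion with the most protons pulls it in tightest. Nuclear charges: Si4+ (Z=14), Al3+ (Z=13), Mg2+ (Z=12), Na+ (Z=11), F- (Z=9), O2- (Z=8). Highest Z is smallest.
With Al3+ included the full order is Si4+ < Al3+ < Mg2+ < Na+ < F- < O2-, so it takes position 2.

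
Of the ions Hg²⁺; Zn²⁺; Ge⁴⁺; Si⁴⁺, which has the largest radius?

Hg²⁺

Work out protons and electrons: Si⁴⁺ (Z=14, 10 e⁻), Ge⁴⁺ (Z=32, 28 e⁻), Zn²⁺ (Z=30, 28 e⁻), Hg²⁺ (Z=80, 78 e⁻). Si⁴⁺ < Ge⁴⁺ (same group, 1 shell fewer); Ge⁴⁺ < Zn²⁺ (both 28 e⁻, Z=32>30); Zn²⁺ < Hg²⁺ (same group, 2 shells fewer).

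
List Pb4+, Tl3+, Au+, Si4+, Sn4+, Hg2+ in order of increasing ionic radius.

Si4+ < Sn4+ < Pb4+ < Tl3+ < Hg2+ < Au+

First list Z and electron count for each: Si4+ (Z=14, 10 e⁻), Sn4+ (Z=50, 46 e⁻), Pb4+ (Z=82, 78 e⁻), Tl3+ (Z=81, 78 e⁻), Hg2+ (Z=80, 78 e⁻), Au+ (Z=79, 78 e⁻). Si4+ < Sn4+ (same group, 2 shells fewer); Sn4+ < Pb4+ (same group, 1 shell fewer); Pb4+ < Tl3+ (both 78 e⁻, Z=82>81); Tl3+ < Hg2+ (both 78 e⁻, Z=81>80); Hg2+ < Au+ (isoelectronic, higher Z=80 is smaller).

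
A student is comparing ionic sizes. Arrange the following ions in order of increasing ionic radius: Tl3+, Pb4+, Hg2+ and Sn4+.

Work out protons and electrons: Sn4+: 46 e⁻, Z=50, Pb4+: 78 e⁻, Z=82, Tl3+: 78 e⁻, Z=81, Hg2+: 78 e⁻, Z=80. Sn4+ < Pb4+ (same group, 1 shell fewer); Pb4+ < Tl3+ (isoelectronic, higher Z=82 is smaller); Tl3+ < Hg2+ (isoelectronic, higher Z=81 is smaller).

Sn4+ < Pb4+ < Tl3+ < Hg2+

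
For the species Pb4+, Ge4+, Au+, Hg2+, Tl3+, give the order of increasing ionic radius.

Work out protons and electrons: Ge4+ (Z=32, 28 e⁻), Pb4+ (Z=82, 78 e⁻), Tl3+ (Z=81, 78 e⁻), Hg2+ (Z=80, 78 e⁻), Au+ (Z=79, 78 e⁻). Ge4+ < Pb4+ (same group, period 4 vs 6); Pb4+ < Tl3+ (both 78 e⁻, Z=82>81); Tl3+ < Hg2+ (isoelectronic, higher Z=81 is smaller); Hg2+ < Au+ (both 78 e⁻, Z=80>79).

Ge4+ < Pb4+ < Tl3+ < Hg2+ < Au+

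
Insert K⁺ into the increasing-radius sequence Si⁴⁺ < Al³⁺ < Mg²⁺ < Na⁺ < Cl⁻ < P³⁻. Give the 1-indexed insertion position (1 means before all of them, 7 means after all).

5

Si⁴⁺ has 10 e⁻ (Z=14), Al³⁺ has 10 e⁻ (Z=13), Mg²⁺ has 10 e⁻ (Z=12), Na⁺ has 10 e⁻ (Z=11), K⁺ has 18 e⁻ (Z=19), Cl⁻ has 18 e⁻ (Z=17), P³⁻ has 18 e⁻ (Z=15). Si⁴⁺ < Al³⁺ (isoelectronic, higher Z=14 is smaller); Al³⁺ < Mg²⁺ (both 10 e⁻, Z=13>12); Mg²⁺ < Na⁺ (isoelectronic, higher Z=12 is smaller); Na⁺ < K⁺ (same group, 1 shell fewer); K⁺ < Cl⁻ (both 18 e⁻, Z=19>17); Cl⁻ < P³⁻ (isoelectronic, higher Z=17 is smaller).
Merged order: Si⁴⁺ < Al³⁺ < Mg²⁺ < Na⁺ < K⁺ < Cl⁻ < P³⁻ — K⁺ is number 5.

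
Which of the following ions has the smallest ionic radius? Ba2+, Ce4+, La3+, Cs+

Ce4+

Each ion has 54 electrons. The ranking follows nuclear charge in reverse — greater Z gives a smaller radius. Ce4+ (Z=58), La3+ (Z=57), Ba2+ (Z=56), Cs+ (Z=55).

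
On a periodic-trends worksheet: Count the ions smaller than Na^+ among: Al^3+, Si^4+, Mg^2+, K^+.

Work out protons and electrons: Si^4+ (Z=14, 10 e⁻), Al^3+ (Z=13, 10 e⁻), Mg^2+ (Z=12, 10 e⁻), Na^+ (Z=11, 10 e⁻), K^+ (Z=19, 18 e⁻). Si^4+ < Al^3+ (both 10 e⁻, Z=14>13); Al^3+ < Mg^2+ (isoelectronic, higher Z=13 is smaller); Mg^2+ < Na^+ (both 10 e⁻, Z=12>11); Na^+ < K^+ (same group, 1 shell fewer).
Placing each against Na^+: smaller — Si^4+, Al^3+, Mg^2+; larger — K^+. That's 3.

3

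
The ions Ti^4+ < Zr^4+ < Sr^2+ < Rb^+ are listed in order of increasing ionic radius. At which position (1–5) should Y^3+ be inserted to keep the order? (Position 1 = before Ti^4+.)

Electron counts and nuclear charges: Ti^4+ (Z=22, 18 e⁻), Zr^4+ (Z=40, 36 e⁻), Y^3+ (Z=39, 36 e⁻), Sr^2+ (Z=38, 36 e⁻), Rb^+ (Z=37, 36 e⁻). Ti^4+ < Zr^4+ (same group, 1 shell fewer); Zr^4+ < Y^3+ (isoelectronic, higher Z=40 is smaller); Y^3+ < Sr^2+ (isoelectronic, higher Z=39 is smaller); Sr^2+ < Rb^+ (both 36 e⁻, Z=38>37).
Putting Y^3+ in gives Ti^4+ < Zr^4+ < Y^3+ < Sr^2+ < Rb^+; it lands at slot 3.

3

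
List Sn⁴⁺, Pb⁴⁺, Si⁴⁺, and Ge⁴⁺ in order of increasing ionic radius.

All are in the same group with charge +4. Radius grows down the group as n (the outermost shell) increases.

Si⁴⁺ < Ge⁴⁺ < Sn⁴⁺ < Pb⁴⁺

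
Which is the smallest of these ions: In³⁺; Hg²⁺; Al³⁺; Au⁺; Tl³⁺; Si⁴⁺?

Si⁴⁺: 10 e⁻, Z=14, Al³⁺: 10 e⁻, Z=13, In³⁺: 46 e⁻, Z=49, Tl³⁺: 78 e⁻, Z=81, Hg²⁺: 78 e⁻, Z=80, Au⁺: 78 e⁻, Z=79. Si⁴⁺ < Al³⁺ (both 10 e⁻, Z=14>13); Al³⁺ < In³⁺ (same group, 2 shells fewer); In³⁺ < Tl³⁺ (same group, 1 shell fewer); Tl³⁺ < Hg²⁺ (both 78 e⁻, Z=81>80); Hg²⁺ < Au⁺ (both 78 e⁻, Z=80>79).

Si⁴⁺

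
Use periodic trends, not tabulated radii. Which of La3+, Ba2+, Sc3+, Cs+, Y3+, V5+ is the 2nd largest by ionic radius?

Tabulating Z and e⁻: V5+ (Z=23, 18 e⁻), Sc3+ (Z=21, 18 e⁻), Y3+ (Z=39, 36 e⁻), La3+ (Z=57, 54 e⁻), Ba2+ (Z=56, 54 e⁻), Cs+ (Z=55, 54 e⁻). V5+ < Sc3+ (isoelectronic, higher Z=23 is smaller); Sc3+ < Y3+ (same group, 1 shell fewer); Y3+ < La3+ (same group, period 5 vs 6); La3+ < Ba2+ (both 54 e⁻, Z=57>56); Ba2+ < Cs+ (isoelectronic, higher Z=56 is smaller).
That gives V5+ < Sc3+ < Y3+ < La3+ < Ba2+ < Cs+. From the largest end, number 2 is Ba2+.

Ba2+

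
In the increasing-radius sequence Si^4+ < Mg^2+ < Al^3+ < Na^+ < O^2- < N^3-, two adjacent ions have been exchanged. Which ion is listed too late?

Scanning neighbour by neighbour, only Mg^2+/Al^3+ violates a trend: they are isoelectronic (10 e⁻) and Al has more protons than Mg (13 vs 12), making Al^3+ smaller. That makes Al^3+ the one sitting a position late relative to where it belongs.

Al^3+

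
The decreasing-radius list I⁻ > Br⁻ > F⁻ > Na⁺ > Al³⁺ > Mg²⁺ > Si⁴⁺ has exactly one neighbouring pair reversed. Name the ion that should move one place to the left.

Mg²⁺

The pair Al³⁺, Mg²⁺ is the wrong way round — Al³⁺ and Mg²⁺ share 10 electrons; the higher nuclear charge on Al (Z=13) contracts it more, so Al³⁺ < Mg²⁺. All other adjacent pairs agree with periodic trends, so Mg²⁺ is the misplaced ion.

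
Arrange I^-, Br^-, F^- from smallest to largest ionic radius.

F^- < Br^- < I^-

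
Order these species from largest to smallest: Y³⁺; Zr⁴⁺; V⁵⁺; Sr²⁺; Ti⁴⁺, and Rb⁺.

Rb⁺ > Sr²⁺ > Y³⁺ > Zr⁴⁺ > Ti⁴⁺ > V⁵⁺

Work out protons and electrons: V⁵⁺ (Z=23, 18 e⁻), Ti⁴⁺ (Z=22, 18 e⁻), Zr⁴⁺ (Z=40, 36 e⁻), Y³⁺ (Z=39, 36 e⁻), Sr²⁺ (Z=38, 36 e⁻), Rb⁺ (Z=37, 36 e⁻). V⁵⁺ < Ti⁴⁺ (both 18 e⁻, Z=23>22); Ti⁴⁺ < Zr⁴⁺ (same group, 1 shell fewer); Zr⁴⁺ < Y³⁺ (both 36 e⁻, Z=40>39); Y³⁺ < Sr²⁺ (both 36 e⁻, Z=39>38); Sr²⁺ < Rb⁺ (isoelectronic, higher Z=38 is smaller).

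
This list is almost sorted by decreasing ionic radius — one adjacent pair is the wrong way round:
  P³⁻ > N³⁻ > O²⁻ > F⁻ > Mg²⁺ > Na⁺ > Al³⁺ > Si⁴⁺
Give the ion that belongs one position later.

Compare adjacent ions: Mg²⁺ and Na⁺ share 10 electrons; the higher nuclear charge on Mg (Z=12) contracts it more, so Mg²⁺ < Na⁺ — yet in this decreasing list Mg²⁺ sits before Na⁺. Nothing else is reversed, so Mg²⁺ should move one place to the right.

Mg²⁺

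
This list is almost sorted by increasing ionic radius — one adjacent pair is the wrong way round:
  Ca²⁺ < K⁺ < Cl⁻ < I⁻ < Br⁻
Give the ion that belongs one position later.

Check each adjacent pair. I⁻ and Br⁻ are reversed: both in group 17 with the same charge; Br⁻ (period 4) has the smaller radius. No other neighbouring pair contradicts the periodic trends, so I⁻ is the ion listed too early.

I⁻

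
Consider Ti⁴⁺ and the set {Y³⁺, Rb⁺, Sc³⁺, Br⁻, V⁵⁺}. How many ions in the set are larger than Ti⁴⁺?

4

Tabulating Z and e⁻: V⁵⁺ has 18 e⁻ (Z=23), Ti⁴⁺ has 18 e⁻ (Z=22), Sc³⁺ has 18 e⁻ (Z=21), Y³⁺ has 36 e⁻ (Z=39), Rb⁺ has 36 e⁻ (Z=37), Br⁻ has 36 e⁻ (Z=35). V⁵⁺ < Ti⁴⁺ (isoelectronic, higher Z=23 is smaller); Ti⁴⁺ < Sc³⁺ (isoelectronic, higher Z=22 is smaller); Sc³⁺ < Y³⁺ (same group, 1 shell fewer); Y³⁺ < Rb⁺ (both 36 e⁻, Z=39>37); Rb⁺ < Br⁻ (both 36 e⁻, Z=37>35).
Overall: V⁵⁺ < Ti⁴⁺ < Sc³⁺ < Y³⁺ < Rb⁺ < Br⁻. Ti⁴⁺ has 1 below it and 4 above. So 4 are larger.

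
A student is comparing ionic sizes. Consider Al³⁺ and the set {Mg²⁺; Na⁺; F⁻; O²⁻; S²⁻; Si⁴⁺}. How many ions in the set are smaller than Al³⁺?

1

First list Z and electron count for each: Si⁴⁺ (Z=14, 10 e⁻), Al³⁺ (Z=13, 10 e⁻), Mg²⁺ (Z=12, 10 e⁻), Na⁺ (Z=11, 10 e⁻), F⁻ (Z=9, 10 e⁻), O²⁻ (Z=8, 10 e⁻), S²⁻ (Z=16, 18 e⁻). Si⁴⁺ < Al³⁺ (both 10 e⁻, Z=14>13); Al³⁺ < Mg²⁺ (isoelectronic, higher Z=13 is smaller); Mg²⁺ < Na⁺ (isoelectronic, higher Z=12 is smaller); Na⁺ < F⁻ (isoelectronic, higher Z=11 is smaller); F⁻ < O²⁻ (both 10 e⁻, Z=9>8); O²⁻ < S²⁻ (same group, period 2 vs 3).
Overall: Si⁴⁺ < Al³⁺ < Mg²⁺ < Na⁺ < F⁻ < O²⁻ < S²⁻. Al³⁺ has 1 below it and 5 above. So 1 is smaller.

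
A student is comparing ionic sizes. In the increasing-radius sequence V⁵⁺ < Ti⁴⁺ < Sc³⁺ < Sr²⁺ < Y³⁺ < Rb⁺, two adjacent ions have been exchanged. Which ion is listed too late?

Y³⁺

Compare adjacent ions: they are isoelectronic (36 e⁻) and Y has more protons than Sr (39 vs 38), making Y³⁺ smaller — yet in this increasing list Sr²⁺ sits before Y³⁺. Nothing else is reversed, so Y³⁺ should move one place to the left.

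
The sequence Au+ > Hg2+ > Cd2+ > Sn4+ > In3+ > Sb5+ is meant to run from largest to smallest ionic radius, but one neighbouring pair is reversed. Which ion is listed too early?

Scanning neighbour by neighbour, only Sn4+/In3+ violates a trend: Sn4+ and In3+ share 46 electrons; the higher nuclear charge on Sn (Z=50) contracts it more, so Sn4+ < In3+. That makes Sn4+ the one sitting a position early relative to where it belongs.

Sn4+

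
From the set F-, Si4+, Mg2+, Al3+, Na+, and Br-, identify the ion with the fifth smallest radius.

Electron counts and nuclear charges: Si4+: 10 e⁻, Z=14, Al3+: 10 e⁻, Z=13, Mg2+: 10 e⁻, Z=12, Na+: 10 e⁻, Z=11, F-: 10 e⁻, Z=9, Br-: 36 e⁻, Z=35. Si4+ < Al3+ (both 10 e⁻, Z=14>13); Al3+ < Mg2+ (both 10 e⁻, Z=13>12); Mg2+ < Na+ (both 10 e⁻, Z=12>11); Na+ < F- (both 10 e⁻, Z=11>9); F- < Br- (same group, 2 shells fewer).
That gives Si4+ < Al3+ < Mg2+ < Na+ < F- < Br-. From the smallest end, number 5 is F-.

F-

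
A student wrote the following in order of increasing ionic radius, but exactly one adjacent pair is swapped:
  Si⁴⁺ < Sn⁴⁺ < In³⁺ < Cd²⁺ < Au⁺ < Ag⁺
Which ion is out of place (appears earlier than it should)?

Compare adjacent ions: Ag⁺ and Au⁺ are in one column with the same charge; the lighter period-5 ion has one fewer shell and is smaller — yet in this increasing list Au⁺ sits before Ag⁺. Nothing else is reversed, so Au⁺ should move one place to the right.

Au⁺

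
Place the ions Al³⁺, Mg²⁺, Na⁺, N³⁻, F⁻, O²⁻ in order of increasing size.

Al³⁺ < Mg²⁺ < Na⁺ < F⁻ < O²⁻ < N³⁻

Isoelectronic series (10 e⁻ each). Size is set by nuclear charge: more protons means a smaller ion. Al³⁺ (Z=13), Mg²⁺ (Z=12), Na⁺ (Z=11), F⁻ (Z=9), O²⁻ (Z=8), N³⁻ (Z=7).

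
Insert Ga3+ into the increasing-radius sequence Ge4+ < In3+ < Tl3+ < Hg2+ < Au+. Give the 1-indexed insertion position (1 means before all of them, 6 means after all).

First list Z and electron count for each: Ge4+ (Z=32, 28 e⁻), Ga3+ (Z=31, 28 e⁻), In3+ (Z=49, 46 e⁻), Tl3+ (Z=81, 78 e⁻), Hg2+ (Z=80, 78 e⁻), Au+ (Z=79, 78 e⁻). Ge4+ < Ga3+ (isoelectronic, higher Z=32 is smaller); Ga3+ < In3+ (same group, period 4 vs 5); In3+ < Tl3+ (same group, 1 shell fewer); Tl3+ < Hg2+ (isoelectronic, higher Z=81 is smaller); Hg2+ < Au+ (both 78 e⁻, Z=80>79).
Merged order: Ge4+ < Ga3+ < In3+ < Tl3+ < Hg2+ < Au+ — Ga3+ is number 2.

2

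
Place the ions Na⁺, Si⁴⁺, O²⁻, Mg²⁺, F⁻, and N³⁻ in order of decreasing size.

N³⁻ > O²⁻ > F⁻ > Na⁺ > Mg²⁺ > Si⁴⁺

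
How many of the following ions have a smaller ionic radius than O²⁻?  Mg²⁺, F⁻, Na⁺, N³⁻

3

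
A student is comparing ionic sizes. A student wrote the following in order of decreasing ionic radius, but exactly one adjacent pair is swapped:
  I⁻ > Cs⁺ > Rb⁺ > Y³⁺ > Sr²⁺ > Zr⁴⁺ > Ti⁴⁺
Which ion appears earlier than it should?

Y³⁺

Scanning neighbour by neighbour, only Y³⁺/Sr²⁺ violates a trend: they are isoelectronic (36 e⁻) and Y has more protons than Sr (39 vs 38), making Y³⁺ smaller. That makes Y³⁺ the one sitting a position early relative to where it belongs.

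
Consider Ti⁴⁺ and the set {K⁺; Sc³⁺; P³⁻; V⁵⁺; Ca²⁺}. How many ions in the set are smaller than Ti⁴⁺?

These species are isoelectronic with 18 electrons. The only difference is the number of protons: V⁵⁺ (Z=23), Ti⁴⁺ (Z=22), Sc³⁺ (Z=21), Ca²⁺ (Z=20), K⁺ (Z=19), P³⁻ (Z=15). The strongest nuclear pull (V⁵⁺) gives the smallest ion.
Ordering all of them (including Ti⁴⁺) by radius gives V⁵⁺ < Ti⁴⁺ < Sc³⁺ < Ca²⁺ < K⁺ < P³⁻. Count: 1.

1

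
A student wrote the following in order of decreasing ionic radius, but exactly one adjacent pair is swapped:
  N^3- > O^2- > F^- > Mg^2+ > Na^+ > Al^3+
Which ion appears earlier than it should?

Mg^2+

Scanning neighbour by neighbour, only Mg^2+/Na^+ violates a trend: they are isoelectronic (10 e⁻) and Mg has more protons than Na (12 vs 11), making Mg^2+ smaller. That makes Mg^2+ the one sitting a position early relative to where it belongs.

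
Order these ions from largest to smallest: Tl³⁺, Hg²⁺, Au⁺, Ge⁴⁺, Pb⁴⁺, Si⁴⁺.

Tabulating Z and e⁻: Si⁴⁺ has 10 e⁻ (Z=14), Ge⁴⁺ has 28 e⁻ (Z=32), Pb⁴⁺ has 78 e⁻ (Z=82), Tl³⁺ has 78 e⁻ (Z=81), Hg²⁺ has 78 e⁻ (Z=80), Au⁺ has 78 e⁻ (Z=79). Si⁴⁺ < Ge⁴⁺ (same group, 1 shell fewer); Ge⁴⁺ < Pb⁴⁺ (same group, period 4 vs 6); Pb⁴⁺ < Tl³⁺ (both 78 e⁻, Z=82>81); Tl³⁺ < Hg²⁺ (both 78 e⁻, Z=81>80); Hg²⁺ < Au⁺ (both 78 e⁻, Z=80>79).

Au⁺ > Hg²⁺ > Tl³⁺ > Pb⁴⁺ > Ge⁴⁺ > Si⁴⁺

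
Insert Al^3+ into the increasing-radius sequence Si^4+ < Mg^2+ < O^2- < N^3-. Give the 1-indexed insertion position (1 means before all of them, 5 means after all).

2

These species are isoelectronic with 10 electrons. The only difference is the number of protons: Si^4+ (Z=14), Al^3+ (Z=13), Mg^2+ (Z=12), O^2- (Z=8), N^3- (Z=7). The strongest nuclear pull (Si^4+) gives the smallest ion.
Putting Al^3+ in gives Si^4+ < Al^3+ < Mg^2+ < O^2- < N^3-; it lands at slot 2.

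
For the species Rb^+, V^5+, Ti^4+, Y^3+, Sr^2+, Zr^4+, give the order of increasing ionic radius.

V^5+ < Ti^4+ < Zr^4+ < Y^3+ < Sr^2+ < Rb^+

Work out protons and electrons: V^5+ (Z=23, 18 e⁻), Ti^4+ (Z=22, 18 e⁻), Zr^4+ (Z=40, 36 e⁻), Y^3+ (Z=39, 36 e⁻), Sr^2+ (Z=38, 36 e⁻), Rb^+ (Z=37, 36 e⁻). V^5+ < Ti^4+ (isoelectronic, higher Z=23 is smaller); Ti^4+ < Zr^4+ (same group, 1 shell fewer); Zr^4+ < Y^3+ (both 36 e⁻, Z=40>39); Y^3+ < Sr^2+ (isoelectronic, higher Z=39 is smaller); Sr^2+ < Rb^+ (both 36 e⁻, Z=38>37).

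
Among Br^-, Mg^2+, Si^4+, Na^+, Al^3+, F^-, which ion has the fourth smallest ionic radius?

Na^+

Si^4+: 10 e⁻, Z=14, Al^3+: 10 e⁻, Z=13, Mg^2+: 10 e⁻, Z=12, Na^+: 10 e⁻, Z=11, F^-: 10 e⁻, Z=9, Br^-: 36 e⁻, Z=35. Si^4+ < Al^3+ (isoelectronic, higher Z=14 is smaller); Al^3+ < Mg^2+ (both 10 e⁻, Z=13>12); Mg^2+ < Na^+ (isoelectronic, higher Z=12 is smaller); Na^+ < F^- (both 10 e⁻, Z=11>9); F^- < Br^- (same group, 2 shells fewer).
That gives Si^4+ < Al^3+ < Mg^2+ < Na^+ < F^- < Br^-. From the smallest end, number 4 is Na^+.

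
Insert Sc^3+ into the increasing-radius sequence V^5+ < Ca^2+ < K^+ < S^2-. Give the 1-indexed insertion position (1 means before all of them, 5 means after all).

2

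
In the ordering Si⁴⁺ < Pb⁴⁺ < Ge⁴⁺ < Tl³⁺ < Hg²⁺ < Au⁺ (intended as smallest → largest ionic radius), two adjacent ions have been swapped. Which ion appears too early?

Pb⁴⁺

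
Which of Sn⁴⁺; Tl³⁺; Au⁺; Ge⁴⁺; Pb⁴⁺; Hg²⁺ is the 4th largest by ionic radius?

Pb⁴⁺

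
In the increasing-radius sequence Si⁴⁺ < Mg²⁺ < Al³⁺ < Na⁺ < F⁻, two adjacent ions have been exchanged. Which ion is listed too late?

Al³⁺

Scanning neighbour by neighbour, only Mg²⁺/Al³⁺ violates a trend: both have 10 electrons but Z(Al)=13 > Z(Mg)=12, so Al³⁺ should be the smaller of the two. That makes Al³⁺ the one sitting a position late relative to where it belongs.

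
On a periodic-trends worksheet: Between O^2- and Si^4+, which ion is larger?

These species are isoelectronic with 10 electrons. The only difference is the number of protons: Si^4+ (Z=14), O^2- (Z=8). The strongest nuclear pull (Si^4+) gives the smallest ion.

O^2-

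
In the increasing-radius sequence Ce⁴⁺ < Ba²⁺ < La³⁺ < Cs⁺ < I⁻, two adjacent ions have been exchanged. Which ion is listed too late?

La³⁺

The pair Ba²⁺, La³⁺ is the wrong way round — La³⁺ and Ba²⁺ share 54 electrons; the higher nuclear charge on La (Z=57) contracts it more, so La³⁺ < Ba²⁺. All other adjacent pairs agree with periodic trends, so La³⁺ is the misplaced ion.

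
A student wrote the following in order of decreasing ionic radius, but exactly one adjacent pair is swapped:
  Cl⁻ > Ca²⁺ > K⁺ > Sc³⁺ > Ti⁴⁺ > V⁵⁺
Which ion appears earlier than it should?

Ca²⁺

Scanning neighbour by neighbour, only Ca²⁺/K⁺ violates a trend: both have 18 electrons but Z(Ca)=20 > Z(K)=19, so Ca²⁺ should be the smaller of the two. That makes Ca²⁺ the one sitting a position early relative to where it belongs.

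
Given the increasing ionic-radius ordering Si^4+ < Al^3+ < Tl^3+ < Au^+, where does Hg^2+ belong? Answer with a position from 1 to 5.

4

Si^4+ (Z=14, 10 e⁻), Al^3+ (Z=13, 10 e⁻), Tl^3+ (Z=81, 78 e⁻), Hg^2+ (Z=80, 78 e⁻), Au^+ (Z=79, 78 e⁻). Si^4+ < Al^3+ (both 10 e⁻, Z=14>13); Al^3+ < Tl^3+ (same group, 3 shells fewer); Tl^3+ < Hg^2+ (isoelectronic, higher Z=81 is smaller); Hg^2+ < Au^+ (isoelectronic, higher Z=80 is smaller).
The complete sequence is Si^4+ < Al^3+ < Tl^3+ < Hg^2+ < Au^+. Hg^2+ sits at position 4.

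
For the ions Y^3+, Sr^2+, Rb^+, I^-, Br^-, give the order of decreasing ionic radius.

I^- > Br^- > Rb^+ > Sr^2+ > Y^3+

Electron counts and nuclear charges: Y^3+ (Z=39, 36 e⁻), Sr^2+ (Z=38, 36 e⁻), Rb^+ (Z=37, 36 e⁻), Br^- (Z=35, 36 e⁻), I^- (Z=53, 54 e⁻). Y^3+ < Sr^2+ (both 36 e⁻, Z=39>38); Sr^2+ < Rb^+ (both 36 e⁻, Z=38>37); Rb^+ < Br^- (both 36 e⁻, Z=37>35); Br^- < I^- (same group, 1 shell fewer).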